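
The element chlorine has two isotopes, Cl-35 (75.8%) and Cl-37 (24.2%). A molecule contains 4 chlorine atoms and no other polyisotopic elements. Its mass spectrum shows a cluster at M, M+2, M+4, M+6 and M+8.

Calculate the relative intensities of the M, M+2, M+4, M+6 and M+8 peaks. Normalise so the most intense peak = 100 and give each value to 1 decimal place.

78.3 : 100.0 : 47.9 : 10.2 : 0.8

Expanding (0.758 + 0.242)^4:
P(M) = 0.758^4 = 0.330124
P(M+2) = 4 × 0.758^3 × 0.242^1 = 0.421583
P(M+4) = 6 × 0.758^2 × 0.242^2 = 0.201893
P(M+6) = 4 × 0.758^1 × 0.242^3 = 0.042971
P(M+8) = 0.242^4 = 0.003430
The M+2 peak is largest (0.421583); scaling to 100 gives 78.3 : 100.0 : 47.9 : 10.2 : 0.8.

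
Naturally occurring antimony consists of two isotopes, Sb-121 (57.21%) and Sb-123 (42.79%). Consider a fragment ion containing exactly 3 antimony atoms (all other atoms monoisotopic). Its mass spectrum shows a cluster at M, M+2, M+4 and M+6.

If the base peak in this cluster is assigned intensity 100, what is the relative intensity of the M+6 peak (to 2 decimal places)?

18.65

(0.5721 + 0.4279)^3 gives M 0.1872, M+2 0.4202, M+4 0.3143, M+6 0.0783; the largest is M+2.
P(M+2) = C(3,1) × 0.5721^2 × 0.4279^1 = 3 × 0.32729841 × 0.4279 = 0.420153 (base)
P(M+6) = C(3,3) × 0.5721^0 × 0.4279^3 = 1 × 1.0000 × 0.07834781 = 0.078348
Relative intensity = 0.078348 / 0.420153 × 100 = 18.65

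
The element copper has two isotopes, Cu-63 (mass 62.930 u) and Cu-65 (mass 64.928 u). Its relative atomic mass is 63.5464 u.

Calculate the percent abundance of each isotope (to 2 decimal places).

With x = fraction of Cu-63 (so Cu-65 is 1 − x):
62.930·x + 64.928·(1 − x) = 63.5464
(62.930 − 64.928)·x = 63.5464 − 64.928
x = -1.3816 / -1.998 = 0.69149 → 69.15% Cu-63, 30.85% Cu-65.

Cu-63: 69.15%, Cu-65: 30.85%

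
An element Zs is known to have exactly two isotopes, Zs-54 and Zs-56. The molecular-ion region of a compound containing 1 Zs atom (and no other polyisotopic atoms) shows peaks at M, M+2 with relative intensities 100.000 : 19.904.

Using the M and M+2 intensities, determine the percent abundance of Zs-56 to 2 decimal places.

16.60%

Let p = fractional abundance of Zs-54. I(M+2)/I(M) = [C(1,1)·p^0·(1−p)] / p^1 = 1·(1−p)/p = 19.904/100.000 = 0.1990
(1−p)/p = 0.1990/1 = 0.1990  ⇒  p = 1/(1 + 0.1990) = 0.8340
Zs-54: 83.40%, Zs-56: 16.60%.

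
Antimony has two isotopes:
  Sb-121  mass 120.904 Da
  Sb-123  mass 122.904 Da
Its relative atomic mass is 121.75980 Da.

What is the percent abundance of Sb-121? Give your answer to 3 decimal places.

With x = fraction of Sb-121 (so Sb-123 is 1 − x):
120.904·x + 122.904·(1 − x) = 121.75980
(120.904 − 122.904)·x = 121.75980 − 122.904
x = -1.14420 / -2.000 = 0.57210 → 57.210% Sb-121, 42.790% Sb-123.

57.210%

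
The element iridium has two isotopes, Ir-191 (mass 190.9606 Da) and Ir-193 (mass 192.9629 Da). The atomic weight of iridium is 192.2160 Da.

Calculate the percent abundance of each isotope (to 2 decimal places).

Ir-191: 37.30%, Ir-193: 62.70%

Let x be the fractional abundance of Ir-191; then Ir-193 has abundance 1 − x.
190.9606·x + 192.9629·(1 − x) = 192.2160
(190.9606 − 192.9629)·x = 192.2160 − 192.9629
x = -0.7469 / -2.0023 = 0.37302 → 37.30% Ir-191, 62.70% Ir-193.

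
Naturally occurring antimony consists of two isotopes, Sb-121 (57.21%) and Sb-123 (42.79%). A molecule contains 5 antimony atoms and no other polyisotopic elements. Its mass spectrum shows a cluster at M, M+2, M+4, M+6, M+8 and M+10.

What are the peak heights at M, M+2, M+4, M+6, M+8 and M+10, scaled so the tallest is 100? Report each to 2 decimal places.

Each Sb atom is independently Sb-121 (p = 0.5721) or Sb-123 (q = 0.4279); the cluster is the binomial expansion (p + q)^5.
P(M) = 0.5721^5 = 0.061286
P(M+2) = 5 × 0.5721^4 × 0.4279^1 = 0.229192
P(M+4) = 10 × 0.5721^3 × 0.4279^2 = 0.342847
P(M+6) = 10 × 0.5721^2 × 0.4279^3 = 0.256431
P(M+8) = 5 × 0.5721^1 × 0.4279^4 = 0.095898
P(M+10) = 0.4279^5 = 0.014345
The M+4 peak is largest (0.342847); scaling to 100 gives 17.88 : 66.85 : 100.00 : 74.79 : 27.97 : 4.18.

17.88 : 66.85 : 100.00 : 74.79 : 27.97 : 4.18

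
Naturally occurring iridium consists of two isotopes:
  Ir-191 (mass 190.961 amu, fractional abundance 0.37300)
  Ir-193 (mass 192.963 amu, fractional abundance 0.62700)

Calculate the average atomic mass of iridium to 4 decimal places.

Average mass = Σ (abundance × isotope mass) = 0.37300 × 190.961 + 0.62700 × 192.963
= 71.22845 + 120.98780 = 192.21625 amu

192.2163 amu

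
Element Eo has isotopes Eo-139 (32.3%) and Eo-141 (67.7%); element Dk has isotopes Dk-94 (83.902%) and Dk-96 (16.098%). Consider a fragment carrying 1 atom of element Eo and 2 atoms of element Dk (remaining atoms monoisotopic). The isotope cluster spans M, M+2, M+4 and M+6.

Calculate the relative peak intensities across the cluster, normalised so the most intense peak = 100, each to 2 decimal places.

40.33 : 100.00 : 33.92 : 3.11

Element Eo pattern (n=1): 0.3230 : 0.6770
Element Dk pattern (n=2): 0.70395456 : 0.27013088 : 0.02591456
Convolve the two distributions (both contribute in 2-u steps):
  M: 0.3230×0.70395456 = 0.227377
  M+2: 0.3230×0.27013088 + 0.6770×0.70395456 = 0.563830
  M+4: 0.3230×0.02591456 + 0.6770×0.27013088 = 0.191249
  M+6: 0.6770×0.02591456 = 0.017544
Scale to base peak (0.563830) = 100: 40.33 : 100.00 : 33.92 : 3.11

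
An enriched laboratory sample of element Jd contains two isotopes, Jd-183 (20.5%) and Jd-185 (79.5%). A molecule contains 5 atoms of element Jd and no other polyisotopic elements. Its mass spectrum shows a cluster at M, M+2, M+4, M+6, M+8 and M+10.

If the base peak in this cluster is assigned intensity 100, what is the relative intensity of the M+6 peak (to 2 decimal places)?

51.57

Binomial terms of (0.205 + 0.795)^5: M 0.0004, M+2 0.0070, M+4 0.0544, M+6 0.2112, M+8 0.4094, M+10 0.3176 → M+8 is the base peak.
P(M+8) = C(5,4) × 0.205^1 × 0.795^4 = 5 × 0.2050 × 0.3994556 = 0.409442 (base)
P(M+6) = C(5,3) × 0.205^2 × 0.795^3 = 10 × 0.042025 × 0.50245988 = 0.211159
Relative intensity = 0.211159 / 0.409442 × 100 = 51.57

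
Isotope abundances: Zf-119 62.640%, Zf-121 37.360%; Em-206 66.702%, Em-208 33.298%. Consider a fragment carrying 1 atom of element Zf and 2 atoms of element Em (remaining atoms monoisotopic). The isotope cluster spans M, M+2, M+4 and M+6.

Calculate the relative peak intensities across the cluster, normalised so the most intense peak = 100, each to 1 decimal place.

Element Zf pattern (n=1): 0.6264 : 0.3736
Element Em pattern (n=2): 0.44491568 : 0.44420864 : 0.11087568
Convolve the two distributions (both contribute in 2-u steps):
  M: 0.6264×0.44491568 = 0.278695
  M+2: 0.6264×0.44420864 + 0.3736×0.44491568 = 0.444473
  M+4: 0.6264×0.11087568 + 0.3736×0.44420864 = 0.235409
  M+6: 0.3736×0.11087568 = 0.041423
Scale to base peak (0.444473) = 100: 62.7 : 100.0 : 53.0 : 9.3

62.7 : 100.0 : 53.0 : 9.3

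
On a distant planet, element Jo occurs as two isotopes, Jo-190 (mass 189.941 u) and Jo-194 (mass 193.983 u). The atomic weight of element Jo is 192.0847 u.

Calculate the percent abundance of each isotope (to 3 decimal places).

Writing the weighted mean with unknown fraction x of Jo-190:
189.941·x + 193.983·(1 − x) = 192.0847
(189.941 − 193.983)·x = 192.0847 − 193.983
x = -1.8983 / -4.042 = 0.46964 → 46.964% Jo-190, 53.036% Jo-194.

Jo-190: 46.964%, Jo-194: 53.036%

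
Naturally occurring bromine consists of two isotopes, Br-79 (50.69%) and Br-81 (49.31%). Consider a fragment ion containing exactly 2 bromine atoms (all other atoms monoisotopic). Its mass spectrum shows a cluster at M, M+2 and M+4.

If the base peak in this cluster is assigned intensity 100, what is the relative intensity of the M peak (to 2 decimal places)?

51.40

Term probabilities: M 0.2569, M+2 0.4999, M+4 0.2431. Base peak = M+2.
P(M+2) = C(2,1) × 0.5069^1 × 0.4931^1 = 2 × 0.5069 × 0.4931 = 0.499905 (base)
P(M) = C(2,0) × 0.5069^2 × 0.4931^0 = 1 × 0.25694761 × 1.0000 = 0.256948
Relative intensity = 0.256948 / 0.499905 × 100 = 51.40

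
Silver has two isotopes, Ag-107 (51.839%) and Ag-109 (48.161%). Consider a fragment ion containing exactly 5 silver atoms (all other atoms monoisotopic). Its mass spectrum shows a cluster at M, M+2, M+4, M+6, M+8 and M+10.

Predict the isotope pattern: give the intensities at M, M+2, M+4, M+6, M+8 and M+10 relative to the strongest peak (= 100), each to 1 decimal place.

Expanding (0.51839 + 0.48161)^5:
P(M) = 0.51839^5 = 0.037435
P(M+2) = 5 × 0.51839^4 × 0.48161^1 = 0.173897
P(M+4) = 10 × 0.51839^3 × 0.48161^2 = 0.323118
P(M+6) = 10 × 0.51839^2 × 0.48161^3 = 0.300192
P(M+8) = 5 × 0.51839^1 × 0.48161^4 = 0.139447
P(M+10) = 0.48161^5 = 0.025911
The M+4 peak is largest (0.323118); scaling to 100 gives 11.6 : 53.8 : 100.0 : 92.9 : 43.2 : 8.0.

11.6 : 53.8 : 100.0 : 92.9 : 43.2 : 8.0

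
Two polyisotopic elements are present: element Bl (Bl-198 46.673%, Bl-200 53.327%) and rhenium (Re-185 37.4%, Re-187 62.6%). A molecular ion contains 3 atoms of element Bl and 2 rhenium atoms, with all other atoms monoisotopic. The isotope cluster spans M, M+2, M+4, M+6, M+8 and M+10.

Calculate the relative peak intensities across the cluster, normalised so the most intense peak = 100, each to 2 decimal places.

4.13 : 27.99 : 75.16 : 100.00 : 65.96 : 17.26

Element Bl pattern (n=3): 0.10167101 : 0.34849764 : 0.39818168 : 0.15164967
Rhenium pattern (n=2): 0.139876 : 0.468248 : 0.391876
Convolve the two distributions (both contribute in 2-u steps):
  M: 0.10167101×0.139876 = 0.014221
  M+2: 0.10167101×0.468248 + 0.34849764×0.139876 = 0.096354
  M+4: 0.10167101×0.391876 + 0.34849764×0.468248 + 0.39818168×0.139876 = 0.258722
  M+6: 0.34849764×0.391876 + 0.39818168×0.468248 + 0.15164967×0.139876 = 0.344228
  M+8: 0.39818168×0.391876 + 0.15164967×0.468248 = 0.227047
  M+10: 0.15164967×0.391876 = 0.059428
Scale to base peak (0.344228) = 100: 4.13 : 27.99 : 75.16 : 100.00 : 65.96 : 17.26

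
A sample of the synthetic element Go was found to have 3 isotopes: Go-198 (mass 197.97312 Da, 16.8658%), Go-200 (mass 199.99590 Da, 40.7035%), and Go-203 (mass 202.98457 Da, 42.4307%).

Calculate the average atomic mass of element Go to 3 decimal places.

200.923 Da

The abundance-weighted mean is 0.168658 × 197.97312 + 0.407035 × 199.99590 + 0.424307 × 202.98457
= 33.389750 + 81.405331 + 86.127774 = 200.922855 Da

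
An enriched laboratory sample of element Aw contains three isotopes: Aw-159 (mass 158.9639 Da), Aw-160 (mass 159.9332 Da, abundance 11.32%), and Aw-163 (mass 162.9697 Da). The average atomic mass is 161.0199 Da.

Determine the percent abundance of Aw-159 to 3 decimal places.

The remaining 88.68% is split between Aw-159 (fraction x) and Aw-163 (fraction 0.8868 − x).
Substituting: 158.9639x + 162.9697(0.8868 − x) = 142.91546176
(158.9639 − 162.9697)x = -1.6060682  ⇒  x = 0.40094, y = 0.48586
Aw-159: 40.094%, Aw-163: 48.586%.

40.094%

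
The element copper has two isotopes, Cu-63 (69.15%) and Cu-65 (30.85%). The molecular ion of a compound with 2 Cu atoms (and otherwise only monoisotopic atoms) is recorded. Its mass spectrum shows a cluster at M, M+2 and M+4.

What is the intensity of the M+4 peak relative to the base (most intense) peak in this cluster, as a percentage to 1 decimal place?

(0.6915 + 0.3085)^2 gives M 0.4782, M+2 0.4267, M+4 0.0952; the largest is M.
P(M) = C(2,0) × 0.6915^2 × 0.3085^0 = 1 × 0.47817225 × 1.0000 = 0.478172 (base)
P(M+4) = C(2,2) × 0.6915^0 × 0.3085^2 = 1 × 1.0000 × 0.09517225 = 0.095172
Relative intensity = 0.095172 / 0.478172 × 100 = 19.9

19.9%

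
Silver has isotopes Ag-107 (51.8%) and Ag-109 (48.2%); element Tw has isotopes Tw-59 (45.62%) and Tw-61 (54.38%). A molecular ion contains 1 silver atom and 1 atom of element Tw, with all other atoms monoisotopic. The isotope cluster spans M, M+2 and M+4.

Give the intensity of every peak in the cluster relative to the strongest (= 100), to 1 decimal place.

47.1 : 100.0 : 52.3

Silver pattern (n=1): 0.5180 : 0.4820
Element Tw pattern (n=1): 0.4562 : 0.5438
Convolve the two distributions (both contribute in 2-u steps):
  M: 0.5180×0.4562 = 0.236312
  M+2: 0.5180×0.5438 + 0.4820×0.4562 = 0.501577
  M+4: 0.4820×0.5438 = 0.262112
Scale to base peak (0.501577) = 100: 47.1 : 100.0 : 52.3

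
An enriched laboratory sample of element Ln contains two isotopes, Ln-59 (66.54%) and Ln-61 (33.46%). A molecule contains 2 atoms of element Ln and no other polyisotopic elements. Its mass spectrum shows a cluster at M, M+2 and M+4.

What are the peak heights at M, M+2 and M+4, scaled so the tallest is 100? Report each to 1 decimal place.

99.4 : 100.0 : 25.1

The 2 Ln atoms are independent, so intensities follow the terms of (0.6654 + 0.3346)^2.
P(M) = 0.6654^2 = 0.442757
P(M+2) = 2 × 0.6654^1 × 0.3346^1 = 0.445286
P(M+4) = 0.3346^2 = 0.111957
The M+2 peak is largest (0.445286); scaling to 100 gives 99.4 : 100.0 : 25.1.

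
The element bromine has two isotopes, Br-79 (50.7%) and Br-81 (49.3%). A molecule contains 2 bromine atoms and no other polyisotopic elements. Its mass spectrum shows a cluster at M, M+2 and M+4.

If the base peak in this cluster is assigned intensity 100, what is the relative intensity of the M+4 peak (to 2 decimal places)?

(0.507 + 0.493)^2 gives M 0.2570, M+2 0.4999, M+4 0.2430; the largest is M+2.
P(M+2) = C(2,1) × 0.507^1 × 0.493^1 = 2 × 0.5070 × 0.4930 = 0.499902 (base)
P(M+4) = C(2,2) × 0.507^0 × 0.493^2 = 1 × 1.0000 × 0.243049 = 0.243049
Relative intensity = 0.243049 / 0.499902 × 100 = 48.62

48.62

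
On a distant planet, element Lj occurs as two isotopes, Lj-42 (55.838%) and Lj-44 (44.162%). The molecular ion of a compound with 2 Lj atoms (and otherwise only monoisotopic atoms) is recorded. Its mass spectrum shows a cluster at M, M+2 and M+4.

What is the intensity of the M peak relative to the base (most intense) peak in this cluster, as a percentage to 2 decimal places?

Binomial terms of (0.55838 + 0.44162)^2: M 0.3118, M+2 0.4932, M+4 0.1950 → M+2 is the base peak.
P(M+2) = C(2,1) × 0.55838^1 × 0.44162^1 = 2 × 0.55838 × 0.44162 = 0.493184 (base)
P(M) = C(2,0) × 0.55838^2 × 0.44162^0 = 1 × 0.31178822 × 1.0000 = 0.311788
Relative intensity = 0.311788 / 0.493184 × 100 = 63.22

63.22%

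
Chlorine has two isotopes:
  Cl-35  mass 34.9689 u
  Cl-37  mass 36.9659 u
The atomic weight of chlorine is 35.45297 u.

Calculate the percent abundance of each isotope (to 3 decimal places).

Cl-35: 75.760%, Cl-37: 24.240%

Writing the weighted mean with unknown fraction x of Cl-35:
34.9689·x + 36.9659·(1 − x) = 35.45297
(34.9689 − 36.9659)·x = 35.45297 − 36.9659
x = -1.51293 / -1.9970 = 0.75760 → 75.760% Cl-35, 24.240% Cl-37.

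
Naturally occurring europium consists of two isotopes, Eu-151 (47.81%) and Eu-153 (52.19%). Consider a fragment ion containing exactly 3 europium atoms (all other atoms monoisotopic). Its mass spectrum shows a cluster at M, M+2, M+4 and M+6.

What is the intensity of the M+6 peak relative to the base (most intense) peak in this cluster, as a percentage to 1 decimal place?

Term probabilities: M 0.1093, M+2 0.3579, M+4 0.3907, M+6 0.1422. Base peak = M+4.
P(M+4) = C(3,2) × 0.4781^1 × 0.5219^2 = 3 × 0.4781 × 0.27237961 = 0.390674 (base)
P(M+6) = C(3,3) × 0.4781^0 × 0.5219^3 = 1 × 1.0000 × 0.14215492 = 0.142155
Relative intensity = 0.142155 / 0.390674 × 100 = 36.4

36.4%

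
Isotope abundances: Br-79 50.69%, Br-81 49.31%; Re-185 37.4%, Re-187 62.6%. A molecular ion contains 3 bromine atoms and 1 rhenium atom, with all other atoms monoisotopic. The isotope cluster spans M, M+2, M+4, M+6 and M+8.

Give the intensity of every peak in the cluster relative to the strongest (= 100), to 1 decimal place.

12.9 : 59.5 : 100.0 : 73.4 : 19.9

Bromine pattern (n=3): 0.13024674 : 0.3801026 : 0.36975457 : 0.11989609
Rhenium pattern (n=1): 0.3740 : 0.6260
Convolve the two distributions (both contribute in 2-u steps):
  M: 0.13024674×0.3740 = 0.048712
  M+2: 0.13024674×0.6260 + 0.3801026×0.3740 = 0.223693
  M+4: 0.3801026×0.6260 + 0.36975457×0.3740 = 0.376232
  M+6: 0.36975457×0.6260 + 0.11989609×0.3740 = 0.276307
  M+8: 0.11989609×0.6260 = 0.075055
Scale to base peak (0.376232) = 100: 12.9 : 59.5 : 100.0 : 73.4 : 19.9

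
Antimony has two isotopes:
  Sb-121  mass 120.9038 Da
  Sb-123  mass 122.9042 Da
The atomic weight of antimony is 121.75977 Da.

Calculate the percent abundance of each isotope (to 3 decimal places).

Sb-121: 57.210%, Sb-123: 42.790%

Writing the weighted mean with unknown fraction x of Sb-121:
120.9038·x + 122.9042·(1 − x) = 121.75977
(120.9038 − 122.9042)·x = 121.75977 − 122.9042
x = -1.14443 / -2.0004 = 0.57210 → 57.210% Sb-121, 42.790% Sb-123.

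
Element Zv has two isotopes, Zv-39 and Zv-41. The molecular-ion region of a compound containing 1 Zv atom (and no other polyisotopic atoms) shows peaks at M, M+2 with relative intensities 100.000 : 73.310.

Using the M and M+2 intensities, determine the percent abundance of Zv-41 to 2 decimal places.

If p is the fraction of Zv that is Zv-39, then I(M+2)/I(M) = [C(1,1)·p^0·(1−p)] / p^1 = 1·(1−p)/p = 73.310/100.000 = 0.7331
(1−p)/p = 0.7331/1 = 0.7331  ⇒  p = 1/(1 + 0.7331) = 0.5770
Zv-39: 57.70%, Zv-41: 42.30%.

42.30%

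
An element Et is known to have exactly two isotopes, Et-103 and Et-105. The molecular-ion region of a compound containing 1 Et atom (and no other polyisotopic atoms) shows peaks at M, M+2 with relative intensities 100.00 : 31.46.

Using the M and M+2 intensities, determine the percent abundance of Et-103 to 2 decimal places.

Write p for the Et-103 fraction. I(M+2)/I(M) = [C(1,1)·p^0·(1−p)] / p^1 = 1·(1−p)/p = 31.46/100.00 = 0.3146
(1−p)/p = 0.3146/1 = 0.3146  ⇒  p = 1/(1 + 0.3146) = 0.7607
Et-103: 76.07%, Et-105: 23.93%.

76.07%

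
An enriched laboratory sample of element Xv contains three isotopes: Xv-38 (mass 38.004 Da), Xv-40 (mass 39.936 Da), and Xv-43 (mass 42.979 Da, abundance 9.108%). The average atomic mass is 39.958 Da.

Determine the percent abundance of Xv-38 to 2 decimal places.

13.21%

The remaining 90.892% is split between Xv-38 (fraction x) and Xv-40 (fraction 0.90892 − x).
Substituting: 38.004x + 39.936(0.90892 − x) = 36.04347268
(38.004 − 39.936)x = -0.25515644  ⇒  x = 0.13207, y = 0.77685
Xv-38: 13.21%, Xv-40: 77.69%.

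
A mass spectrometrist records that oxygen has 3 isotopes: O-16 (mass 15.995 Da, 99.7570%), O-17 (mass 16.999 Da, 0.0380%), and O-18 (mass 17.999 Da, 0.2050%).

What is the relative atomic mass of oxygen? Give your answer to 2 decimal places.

Average mass = Σ (abundance × isotope mass) = 0.997570 × 15.995 + 0.000380 × 16.999 + 0.002050 × 17.999
= 15.9561 + 0.0065 + 0.0369 = 15.9995 Da

16.00 Da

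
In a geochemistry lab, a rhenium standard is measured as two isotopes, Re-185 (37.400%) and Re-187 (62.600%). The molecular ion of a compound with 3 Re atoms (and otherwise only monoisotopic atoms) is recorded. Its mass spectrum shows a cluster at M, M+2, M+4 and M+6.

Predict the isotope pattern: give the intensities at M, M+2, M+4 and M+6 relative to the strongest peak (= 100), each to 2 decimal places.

11.90 : 59.74 : 100.00 : 55.79

The 3 Re atoms are independent, so intensities follow the terms of (0.37400 + 0.62600)^3.
P(M) = 0.37400^3 = 0.052314
P(M+2) = 3 × 0.37400^2 × 0.62600^1 = 0.262687
P(M+4) = 3 × 0.37400^1 × 0.62600^2 = 0.439685
P(M+6) = 0.62600^3 = 0.245314
The M+4 peak is largest (0.439685); scaling to 100 gives 11.90 : 59.74 : 100.00 : 55.79.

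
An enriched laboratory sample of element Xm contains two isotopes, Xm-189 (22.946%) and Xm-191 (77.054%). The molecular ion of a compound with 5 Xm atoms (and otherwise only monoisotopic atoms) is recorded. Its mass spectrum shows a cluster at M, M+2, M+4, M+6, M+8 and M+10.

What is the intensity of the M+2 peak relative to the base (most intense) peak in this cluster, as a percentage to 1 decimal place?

Term probabilities: M 0.0006, M+2 0.0107, M+4 0.0717, M+6 0.2409, M+8 0.4044, M+10 0.2716. Base peak = M+8.
P(M+8) = C(5,4) × 0.22946^1 × 0.77054^4 = 5 × 0.22946 × 0.35251756 = 0.404443 (base)
P(M+2) = C(5,1) × 0.22946^4 × 0.77054^1 = 5 × 0.00277222 × 0.77054 = 0.010681
Relative intensity = 0.010681 / 0.404443 × 100 = 2.6

2.6%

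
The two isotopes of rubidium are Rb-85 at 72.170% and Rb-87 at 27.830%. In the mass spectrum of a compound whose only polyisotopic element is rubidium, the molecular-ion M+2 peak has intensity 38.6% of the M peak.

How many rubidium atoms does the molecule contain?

1

With n Rb atoms, P(M+2)/P(M) = C(n,1)·p^(n−1)q / p^n = n·q/p = n · 0.27830/0.72170.
n = 0.386 × 0.72170/0.27830 = 1.00 ≈ 1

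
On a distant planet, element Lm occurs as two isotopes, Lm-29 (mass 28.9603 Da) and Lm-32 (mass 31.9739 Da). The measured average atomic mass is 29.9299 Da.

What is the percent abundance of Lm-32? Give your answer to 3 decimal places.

Let x be the fractional abundance of Lm-29; then Lm-32 has abundance 1 − x.
28.9603·x + 31.9739·(1 − x) = 29.9299
(28.9603 − 31.9739)·x = 29.9299 − 31.9739
x = -2.0440 / -3.0136 = 0.67826 → 67.826% Lm-29, 32.174% Lm-32.

32.174%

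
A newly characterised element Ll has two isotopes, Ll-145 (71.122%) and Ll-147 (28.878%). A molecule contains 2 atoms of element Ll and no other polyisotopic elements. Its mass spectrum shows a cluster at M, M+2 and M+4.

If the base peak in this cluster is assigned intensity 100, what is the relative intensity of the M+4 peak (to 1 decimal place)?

(0.71122 + 0.28878)^2 gives M 0.5058, M+2 0.4108, M+4 0.0834; the largest is M.
P(M) = C(2,0) × 0.71122^2 × 0.28878^0 = 1 × 0.50583389 × 1.0000 = 0.505834 (base)
P(M+4) = C(2,2) × 0.71122^0 × 0.28878^2 = 1 × 1.0000 × 0.08339389 = 0.083394
Relative intensity = 0.083394 / 0.505834 × 100 = 16.5

16.5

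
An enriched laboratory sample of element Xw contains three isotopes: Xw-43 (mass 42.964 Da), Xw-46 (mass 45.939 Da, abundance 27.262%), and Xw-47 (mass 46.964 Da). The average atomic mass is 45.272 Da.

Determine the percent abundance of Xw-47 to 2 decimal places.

The remaining 72.738% is split between Xw-43 (fraction x) and Xw-47 (fraction 0.72738 − x).
Substituting: 42.964x + 46.964(0.72738 − x) = 32.74810982
(42.964 − 46.964)x = -1.4125645  ⇒  x = 0.35314, y = 0.37424
Xw-43: 35.31%, Xw-47: 37.42%.

37.42%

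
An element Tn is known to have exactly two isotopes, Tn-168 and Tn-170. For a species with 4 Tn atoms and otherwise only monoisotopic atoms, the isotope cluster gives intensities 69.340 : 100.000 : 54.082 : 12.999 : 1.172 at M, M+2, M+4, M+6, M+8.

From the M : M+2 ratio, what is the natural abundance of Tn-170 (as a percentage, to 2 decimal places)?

Write p for the Tn-168 fraction. I(M+2)/I(M) = [C(4,1)·p^3·(1−p)] / p^4 = 4·(1−p)/p = 100.000/69.340 = 1.4422
(1−p)/p = 1.4422/4 = 0.3605  ⇒  p = 1/(1 + 0.3605) = 0.7350
Tn-168: 73.50%, Tn-170: 26.50%.

26.50%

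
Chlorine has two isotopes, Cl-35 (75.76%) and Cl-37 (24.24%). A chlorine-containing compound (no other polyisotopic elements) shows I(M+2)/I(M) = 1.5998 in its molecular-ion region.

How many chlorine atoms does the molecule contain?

With n Cl atoms, P(M+2)/P(M) = C(n,1)·p^(n−1)q / p^n = n·q/p = n · 0.2424/0.7576.
n = 1.5998 × 0.7576/0.2424 = 5.00 ≈ 5

5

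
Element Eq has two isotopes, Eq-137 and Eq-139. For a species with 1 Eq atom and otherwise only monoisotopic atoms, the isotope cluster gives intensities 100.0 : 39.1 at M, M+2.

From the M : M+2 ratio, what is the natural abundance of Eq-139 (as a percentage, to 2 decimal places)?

28.11%

Write p for the Eq-137 fraction. I(M+2)/I(M) = [C(1,1)·p^0·(1−p)] / p^1 = 1·(1−p)/p = 39.1/100.0 = 0.3910
(1−p)/p = 0.3910/1 = 0.3910  ⇒  p = 1/(1 + 0.3910) = 0.7189
Eq-137: 71.89%, Eq-139: 28.11%.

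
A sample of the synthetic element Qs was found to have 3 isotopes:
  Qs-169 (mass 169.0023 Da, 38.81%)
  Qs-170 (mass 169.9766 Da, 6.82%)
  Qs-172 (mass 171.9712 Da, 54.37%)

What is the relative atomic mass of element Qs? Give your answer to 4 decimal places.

The abundance-weighted mean is 0.3881 × 169.0023 + 0.0682 × 169.9766 + 0.5437 × 171.9712
= 65.58979 + 11.59240 + 93.50074 = 170.68293 Da

170.6829 Da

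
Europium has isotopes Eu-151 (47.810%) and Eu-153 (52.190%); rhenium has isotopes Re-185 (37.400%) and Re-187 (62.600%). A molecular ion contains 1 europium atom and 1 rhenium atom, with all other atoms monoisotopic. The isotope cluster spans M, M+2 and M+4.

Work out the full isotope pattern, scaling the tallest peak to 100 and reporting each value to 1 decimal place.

36.2 : 100.0 : 66.1

Europium pattern (n=1): 0.4781 : 0.5219
Rhenium pattern (n=1): 0.3740 : 0.6260
Convolve the two distributions (both contribute in 2-u steps):
  M: 0.4781×0.3740 = 0.178809
  M+2: 0.4781×0.6260 + 0.5219×0.3740 = 0.494481
  M+4: 0.5219×0.6260 = 0.326709
Scale to base peak (0.494481) = 100: 36.2 : 100.0 : 66.1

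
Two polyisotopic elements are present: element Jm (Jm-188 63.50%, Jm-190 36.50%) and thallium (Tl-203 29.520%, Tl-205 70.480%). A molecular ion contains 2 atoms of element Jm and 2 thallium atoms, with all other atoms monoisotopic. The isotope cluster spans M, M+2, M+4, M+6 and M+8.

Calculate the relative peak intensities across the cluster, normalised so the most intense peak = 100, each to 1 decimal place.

8.7 : 51.4 : 100.0 : 70.6 : 16.3

Element Jm pattern (n=2): 0.403225 : 0.46355 : 0.133225
Thallium pattern (n=2): 0.08714304 : 0.41611392 : 0.49674304
Convolve the two distributions (both contribute in 2-u steps):
  M: 0.403225×0.08714304 = 0.035138
  M+2: 0.403225×0.41611392 + 0.46355×0.08714304 = 0.208183
  M+4: 0.403225×0.49674304 + 0.46355×0.41611392 + 0.133225×0.08714304 = 0.404798
  M+6: 0.46355×0.49674304 + 0.133225×0.41611392 = 0.285702
  M+8: 0.133225×0.49674304 = 0.066179
Scale to base peak (0.404798) = 100: 8.7 : 51.4 : 100.0 : 70.6 : 16.3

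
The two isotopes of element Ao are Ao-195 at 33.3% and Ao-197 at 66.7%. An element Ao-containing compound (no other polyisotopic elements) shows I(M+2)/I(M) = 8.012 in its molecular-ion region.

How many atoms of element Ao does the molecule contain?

4

The M+2/M ratio from n Ao atoms is n · q/p = n · 0.667/0.333.
n = 8.012 × 0.333/0.667 = 4.00 ≈ 4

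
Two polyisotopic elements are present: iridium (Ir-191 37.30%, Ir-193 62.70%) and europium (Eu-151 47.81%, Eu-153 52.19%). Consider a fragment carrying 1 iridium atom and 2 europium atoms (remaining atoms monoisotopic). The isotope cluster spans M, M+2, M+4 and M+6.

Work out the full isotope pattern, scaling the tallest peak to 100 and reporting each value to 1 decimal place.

20.6 : 79.5 : 100.0 : 41.2

Iridium pattern (n=1): 0.3730 : 0.6270
Europium pattern (n=2): 0.22857961 : 0.49904078 : 0.27237961
Convolve the two distributions (both contribute in 2-u steps):
  M: 0.3730×0.22857961 = 0.085260
  M+2: 0.3730×0.49904078 + 0.6270×0.22857961 = 0.329462
  M+4: 0.3730×0.27237961 + 0.6270×0.49904078 = 0.414496
  M+6: 0.6270×0.27237961 = 0.170782
Scale to base peak (0.414496) = 100: 20.6 : 79.5 : 100.0 : 41.2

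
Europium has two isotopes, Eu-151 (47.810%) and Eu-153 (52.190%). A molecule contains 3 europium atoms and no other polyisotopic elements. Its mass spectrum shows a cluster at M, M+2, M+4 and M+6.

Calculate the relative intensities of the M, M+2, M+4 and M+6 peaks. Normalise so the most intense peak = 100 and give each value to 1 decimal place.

Expanding (0.47810 + 0.52190)^3:
P(M) = 0.47810^3 = 0.109284
P(M+2) = 3 × 0.47810^2 × 0.52190^1 = 0.357887
P(M+4) = 3 × 0.47810^1 × 0.52190^2 = 0.390674
P(M+6) = 0.52190^3 = 0.142155
The M+4 peak is largest (0.390674); scaling to 100 gives 28.0 : 91.6 : 100.0 : 36.4.

28.0 : 91.6 : 100.0 : 36.4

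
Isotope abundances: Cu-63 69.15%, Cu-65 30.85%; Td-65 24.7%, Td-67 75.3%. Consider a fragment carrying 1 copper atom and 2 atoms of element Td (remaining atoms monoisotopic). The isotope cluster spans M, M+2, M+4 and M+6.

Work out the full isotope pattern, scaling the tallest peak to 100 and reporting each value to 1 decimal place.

8.3 : 54.5 : 100.0 : 34.5

Copper pattern (n=1): 0.6915 : 0.3085
Element Td pattern (n=2): 0.061009 : 0.371982 : 0.567009
Convolve the two distributions (both contribute in 2-u steps):
  M: 0.6915×0.061009 = 0.042188
  M+2: 0.6915×0.371982 + 0.3085×0.061009 = 0.276047
  M+4: 0.6915×0.567009 + 0.3085×0.371982 = 0.506843
  M+6: 0.3085×0.567009 = 0.174922
Scale to base peak (0.506843) = 100: 8.3 : 54.5 : 100.0 : 34.5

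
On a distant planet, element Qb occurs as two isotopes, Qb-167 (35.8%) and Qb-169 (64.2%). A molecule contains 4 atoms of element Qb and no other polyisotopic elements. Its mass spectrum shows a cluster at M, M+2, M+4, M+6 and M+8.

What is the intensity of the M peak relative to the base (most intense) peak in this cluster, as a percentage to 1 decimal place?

4.3%

Binomial terms of (0.358 + 0.642)^4: M 0.0164, M+2 0.1178, M+4 0.3169, M+6 0.3789, M+8 0.1699 → M+6 is the base peak.
P(M+6) = C(4,3) × 0.358^1 × 0.642^3 = 4 × 0.3580 × 0.26460929 = 0.378921 (base)
P(M) = C(4,0) × 0.358^4 × 0.642^0 = 1 × 0.01642601 × 1.0000 = 0.016426
Relative intensity = 0.016426 / 0.378921 × 100 = 4.3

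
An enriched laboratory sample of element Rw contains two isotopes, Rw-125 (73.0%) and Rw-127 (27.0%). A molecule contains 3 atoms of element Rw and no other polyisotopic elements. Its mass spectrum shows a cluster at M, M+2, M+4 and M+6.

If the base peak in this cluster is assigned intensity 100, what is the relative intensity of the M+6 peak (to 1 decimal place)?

4.6

Term probabilities: M 0.3890, M+2 0.4316, M+4 0.1597, M+6 0.0197. Base peak = M+2.
P(M+2) = C(3,1) × 0.730^2 × 0.270^1 = 3 × 0.5329 × 0.2700 = 0.431649 (base)
P(M+6) = C(3,3) × 0.730^0 × 0.270^3 = 1 × 1.0000 × 0.019683 = 0.019683
Relative intensity = 0.019683 / 0.431649 × 100 = 4.6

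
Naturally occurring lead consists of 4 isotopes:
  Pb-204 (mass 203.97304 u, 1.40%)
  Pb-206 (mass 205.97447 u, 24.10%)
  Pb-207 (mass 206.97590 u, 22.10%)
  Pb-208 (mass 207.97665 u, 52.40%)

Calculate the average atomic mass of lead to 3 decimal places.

Ar = Σ fᵢ·mᵢ = 0.0140 × 203.97304 + 0.2410 × 205.97447 + 0.2210 × 206.97590 + 0.5240 × 207.97665
= 2.855623 + 49.639847 + 45.741674 + 108.979765 = 207.216909 u

207.217 u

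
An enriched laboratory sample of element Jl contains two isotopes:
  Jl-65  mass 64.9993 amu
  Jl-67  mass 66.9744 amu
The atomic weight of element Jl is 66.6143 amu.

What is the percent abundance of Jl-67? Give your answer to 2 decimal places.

81.77%

With x = fraction of Jl-65 (so Jl-67 is 1 − x):
64.9993·x + 66.9744·(1 − x) = 66.6143
(64.9993 − 66.9744)·x = 66.6143 − 66.9744
x = -0.3601 / -1.9751 = 0.18232 → 18.23% Jl-65, 81.77% Jl-67.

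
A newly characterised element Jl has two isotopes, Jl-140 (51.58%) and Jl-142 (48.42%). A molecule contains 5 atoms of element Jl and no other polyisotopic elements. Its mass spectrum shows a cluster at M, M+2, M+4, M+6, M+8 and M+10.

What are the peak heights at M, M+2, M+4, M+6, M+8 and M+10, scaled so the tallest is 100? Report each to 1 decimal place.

11.3 : 53.3 : 100.0 : 93.9 : 44.1 : 8.3

Each Jl atom is independently Jl-140 (p = 0.5158) or Jl-142 (q = 0.4842); the cluster is the binomial expansion (p + q)^5.
P(M) = 0.5158^5 = 0.036510
P(M+2) = 5 × 0.5158^4 × 0.4842^1 = 0.171364
P(M+4) = 10 × 0.5158^3 × 0.4842^2 = 0.321731
P(M+6) = 10 × 0.5158^2 × 0.4842^3 = 0.302021
P(M+8) = 5 × 0.5158^1 × 0.4842^4 = 0.141759
P(M+10) = 0.4842^5 = 0.026615
The M+4 peak is largest (0.321731); scaling to 100 gives 11.3 : 53.3 : 100.0 : 93.9 : 44.1 : 8.3.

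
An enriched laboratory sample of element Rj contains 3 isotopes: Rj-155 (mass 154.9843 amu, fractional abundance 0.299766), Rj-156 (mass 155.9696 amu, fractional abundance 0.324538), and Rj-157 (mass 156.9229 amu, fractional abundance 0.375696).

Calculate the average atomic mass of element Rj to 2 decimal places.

156.03 amu

The abundance-weighted mean is 0.299766 × 154.9843 + 0.324538 × 155.9696 + 0.375696 × 156.9229
= 46.45902 + 50.61806 + 58.95531 = 156.03239 amu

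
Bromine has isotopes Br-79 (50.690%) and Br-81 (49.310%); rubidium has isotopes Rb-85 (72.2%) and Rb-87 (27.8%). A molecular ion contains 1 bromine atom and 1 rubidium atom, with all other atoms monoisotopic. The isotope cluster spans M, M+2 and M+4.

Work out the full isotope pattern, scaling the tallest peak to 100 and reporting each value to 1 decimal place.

73.6 : 100.0 : 27.6

Bromine pattern (n=1): 0.5069 : 0.4931
Rubidium pattern (n=1): 0.7220 : 0.2780
Convolve the two distributions (both contribute in 2-u steps):
  M: 0.5069×0.7220 = 0.365982
  M+2: 0.5069×0.2780 + 0.4931×0.7220 = 0.496936
  M+4: 0.4931×0.2780 = 0.137082
Scale to base peak (0.496936) = 100: 73.6 : 100.0 : 27.6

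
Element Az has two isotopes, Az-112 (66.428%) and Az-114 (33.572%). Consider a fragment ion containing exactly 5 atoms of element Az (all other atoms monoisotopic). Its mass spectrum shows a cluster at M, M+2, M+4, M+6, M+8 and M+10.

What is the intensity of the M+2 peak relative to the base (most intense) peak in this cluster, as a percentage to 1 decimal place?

98.9%

Term probabilities: M 0.1293, M+2 0.3269, M+4 0.3304, M+6 0.1670, M+8 0.0422, M+10 0.0043. Base peak = M+4.
P(M+4) = C(5,2) × 0.66428^3 × 0.33572^2 = 10 × 0.29312545 × 0.11270792 = 0.330376 (base)
P(M+2) = C(5,1) × 0.66428^4 × 0.33572^1 = 5 × 0.19471738 × 0.33572 = 0.326853
Relative intensity = 0.326853 / 0.330376 × 100 = 98.9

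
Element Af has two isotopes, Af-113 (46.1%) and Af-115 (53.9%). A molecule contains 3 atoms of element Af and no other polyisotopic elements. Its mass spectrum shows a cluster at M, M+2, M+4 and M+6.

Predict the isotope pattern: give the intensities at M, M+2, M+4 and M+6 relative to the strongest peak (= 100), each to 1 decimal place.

24.4 : 85.5 : 100.0 : 39.0

Each Af atom is independently Af-113 (p = 0.461) or Af-115 (q = 0.539); the cluster is the binomial expansion (p + q)^3.
P(M) = 0.461^3 = 0.097972
P(M+2) = 3 × 0.461^2 × 0.539^1 = 0.343646
P(M+4) = 3 × 0.461^1 × 0.539^2 = 0.401791
P(M+6) = 0.539^3 = 0.156591
The M+4 peak is largest (0.401791); scaling to 100 gives 24.4 : 85.5 : 100.0 : 39.0.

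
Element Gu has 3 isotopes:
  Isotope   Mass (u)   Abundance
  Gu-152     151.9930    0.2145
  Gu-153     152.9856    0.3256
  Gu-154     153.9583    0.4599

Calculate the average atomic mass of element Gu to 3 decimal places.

The abundance-weighted mean is 0.2145 × 151.9930 + 0.3256 × 152.9856 + 0.4599 × 153.9583
= 32.60250 + 49.81211 + 70.80542 = 153.22003 u

153.220 u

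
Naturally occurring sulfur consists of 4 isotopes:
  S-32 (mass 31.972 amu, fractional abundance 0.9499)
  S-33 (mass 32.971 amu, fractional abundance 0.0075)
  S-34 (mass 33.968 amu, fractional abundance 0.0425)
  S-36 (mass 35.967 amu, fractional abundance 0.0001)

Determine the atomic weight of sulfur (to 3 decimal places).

Average mass = Σ (abundance × isotope mass) = 0.9499 × 31.972 + 0.0075 × 32.971 + 0.0425 × 33.968 + 0.0001 × 35.967
= 30.3702 + 0.2473 + 1.4436 + 0.0036 = 32.0647 amu

32.065 amu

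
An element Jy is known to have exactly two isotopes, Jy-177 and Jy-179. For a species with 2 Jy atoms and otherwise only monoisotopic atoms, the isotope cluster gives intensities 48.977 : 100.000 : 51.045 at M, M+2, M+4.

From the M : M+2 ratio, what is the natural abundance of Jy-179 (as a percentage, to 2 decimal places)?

50.52%

Write p for the Jy-177 fraction. I(M+2)/I(M) = [C(2,1)·p^1·(1−p)] / p^2 = 2·(1−p)/p = 100.000/48.977 = 2.0418
(1−p)/p = 2.0418/2 = 1.0209  ⇒  p = 1/(1 + 1.0209) = 0.4948
Jy-177: 49.48%, Jy-179: 50.52%.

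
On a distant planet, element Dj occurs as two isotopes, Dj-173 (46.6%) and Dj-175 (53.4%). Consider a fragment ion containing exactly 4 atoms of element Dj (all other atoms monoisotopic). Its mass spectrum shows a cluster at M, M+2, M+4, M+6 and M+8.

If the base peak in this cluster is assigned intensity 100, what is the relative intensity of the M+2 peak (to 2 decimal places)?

58.18

(0.466 + 0.534)^4 gives M 0.0472, M+2 0.2162, M+4 0.3715, M+6 0.2838, M+8 0.0813; the largest is M+4.
P(M+4) = C(4,2) × 0.466^2 × 0.534^2 = 6 × 0.217156 × 0.285156 = 0.371540 (base)
P(M+2) = C(4,1) × 0.466^3 × 0.534^1 = 4 × 0.1011947 × 0.5340 = 0.216152
Relative intensity = 0.216152 / 0.371540 × 100 = 58.18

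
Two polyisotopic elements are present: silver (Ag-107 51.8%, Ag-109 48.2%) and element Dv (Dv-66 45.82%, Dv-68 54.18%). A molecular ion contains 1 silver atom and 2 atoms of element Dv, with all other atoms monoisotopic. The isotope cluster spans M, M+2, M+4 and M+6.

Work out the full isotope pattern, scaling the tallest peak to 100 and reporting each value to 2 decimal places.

Silver pattern (n=1): 0.5180 : 0.4820
Element Dv pattern (n=2): 0.20994724 : 0.49650552 : 0.29354724
Convolve the two distributions (both contribute in 2-u steps):
  M: 0.5180×0.20994724 = 0.108753
  M+2: 0.5180×0.49650552 + 0.4820×0.20994724 = 0.358384
  M+4: 0.5180×0.29354724 + 0.4820×0.49650552 = 0.391373
  M+6: 0.4820×0.29354724 = 0.141490
Scale to base peak (0.391373) = 100: 27.79 : 91.57 : 100.00 : 36.15

27.79 : 91.57 : 100.00 : 36.15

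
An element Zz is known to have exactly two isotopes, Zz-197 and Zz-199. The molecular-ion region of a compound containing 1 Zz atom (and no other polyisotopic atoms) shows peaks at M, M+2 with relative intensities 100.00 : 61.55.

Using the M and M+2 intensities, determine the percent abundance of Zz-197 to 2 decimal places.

61.90%

If p is the fraction of Zz that is Zz-197, then I(M+2)/I(M) = [C(1,1)·p^0·(1−p)] / p^1 = 1·(1−p)/p = 61.55/100.00 = 0.6155
(1−p)/p = 0.6155/1 = 0.6155  ⇒  p = 1/(1 + 0.6155) = 0.6190
Zz-197: 61.90%, Zz-199: 38.10%.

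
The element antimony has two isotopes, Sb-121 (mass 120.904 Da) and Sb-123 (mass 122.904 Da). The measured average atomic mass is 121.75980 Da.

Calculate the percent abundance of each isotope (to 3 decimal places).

With x = fraction of Sb-121 (so Sb-123 is 1 − x):
120.904·x + 122.904·(1 − x) = 121.75980
(120.904 − 122.904)·x = 121.75980 − 122.904
x = -1.14420 / -2.000 = 0.57210 → 57.210% Sb-121, 42.790% Sb-123.

Sb-121: 57.210%, Sb-123: 42.790%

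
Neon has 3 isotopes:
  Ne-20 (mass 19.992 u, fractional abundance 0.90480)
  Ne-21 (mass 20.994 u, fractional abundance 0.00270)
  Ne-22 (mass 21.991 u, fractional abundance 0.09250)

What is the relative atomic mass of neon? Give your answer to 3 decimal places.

Weight each isotope mass by its fractional abundance: 0.90480 × 19.992 + 0.00270 × 20.994 + 0.09250 × 21.991
= 18.0888 + 0.0567 + 2.0342 = 20.1797 u

20.180 u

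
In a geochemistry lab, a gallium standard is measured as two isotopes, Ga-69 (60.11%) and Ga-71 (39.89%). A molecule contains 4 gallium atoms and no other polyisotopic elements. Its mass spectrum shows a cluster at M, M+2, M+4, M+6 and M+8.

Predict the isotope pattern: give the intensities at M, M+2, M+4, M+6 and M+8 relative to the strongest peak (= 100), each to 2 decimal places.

37.67 : 100.00 : 99.54 : 44.04 : 7.31

Expanding (0.6011 + 0.3989)^4:
P(M) = 0.6011^4 = 0.130553
P(M+2) = 4 × 0.6011^3 × 0.3989^1 = 0.346549
P(M+4) = 6 × 0.6011^2 × 0.3989^2 = 0.344963
P(M+6) = 4 × 0.6011^1 × 0.3989^3 = 0.152616
P(M+8) = 0.3989^4 = 0.025320
The M+2 peak is largest (0.346549); scaling to 100 gives 37.67 : 100.00 : 99.54 : 44.04 : 7.31.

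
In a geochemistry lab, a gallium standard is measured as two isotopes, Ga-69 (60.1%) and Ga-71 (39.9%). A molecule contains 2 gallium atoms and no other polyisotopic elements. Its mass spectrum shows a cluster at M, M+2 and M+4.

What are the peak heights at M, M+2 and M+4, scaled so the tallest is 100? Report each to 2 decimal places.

Expanding (0.601 + 0.399)^2:
P(M) = 0.601^2 = 0.361201
P(M+2) = 2 × 0.601^1 × 0.399^1 = 0.479598
P(M+4) = 0.399^2 = 0.159201
The M+2 peak is largest (0.479598); scaling to 100 gives 75.31 : 100.00 : 33.19.

75.31 : 100.00 : 33.19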